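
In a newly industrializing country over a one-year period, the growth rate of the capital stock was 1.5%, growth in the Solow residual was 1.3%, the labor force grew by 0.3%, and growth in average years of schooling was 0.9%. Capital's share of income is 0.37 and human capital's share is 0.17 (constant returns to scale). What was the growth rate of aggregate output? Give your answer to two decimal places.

Labor's share = 1 − 0.37 − 0.17 = 0.46.
The capital stock: 0.37 × 1.5 = 0.555 pp.
Average years of schooling: 0.17 × 0.9 = 0.153 pp.
The labor force: 0.46 × 0.3 = 0.138 pp.
Output growth = 1.3 + 0.846 = 2.146%.

Aggregate output grew 2.15%.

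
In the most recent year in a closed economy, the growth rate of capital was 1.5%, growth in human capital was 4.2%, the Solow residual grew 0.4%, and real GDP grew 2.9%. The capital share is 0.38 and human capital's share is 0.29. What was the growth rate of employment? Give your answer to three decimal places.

2.158%

Labor's share = 1 − 0.38 − 0.29 = 0.33.
gY = gA + 0.38×1.5 + 0.29×4.2 + 0.33×g.
0.33×g = 2.9 − 0.4 − 1.788 = 0.712.
g = 0.712 / 0.33 = 2.15758%.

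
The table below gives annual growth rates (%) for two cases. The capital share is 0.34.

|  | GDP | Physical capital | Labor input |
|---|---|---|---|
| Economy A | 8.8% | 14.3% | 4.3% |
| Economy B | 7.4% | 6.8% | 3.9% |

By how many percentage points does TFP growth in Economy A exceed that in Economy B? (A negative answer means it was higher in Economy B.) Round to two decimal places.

-1.41 percentage points

Labor's share = 1 − 0.34 = 0.66.
Economy A: TFP = 8.8 − 4.862 − 2.838 = 1.1%.
Economy B: TFP = 7.4 − 2.312 − 2.574 = 2.514%.
Difference = 1.1 − (2.514) = -1.414 pp.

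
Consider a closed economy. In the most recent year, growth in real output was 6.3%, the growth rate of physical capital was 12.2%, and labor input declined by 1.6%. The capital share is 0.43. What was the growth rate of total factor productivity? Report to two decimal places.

Labor's share = 1 − 0.43 = 0.57.
Physical capital: 0.43 × 12.2 = 5.246 pp.
Labor input: 0.57 × (-1.6) = -0.912 pp.
TFP growth = 6.3 − 4.334 = 1.966%.

Total factor productivity grew 1.97%.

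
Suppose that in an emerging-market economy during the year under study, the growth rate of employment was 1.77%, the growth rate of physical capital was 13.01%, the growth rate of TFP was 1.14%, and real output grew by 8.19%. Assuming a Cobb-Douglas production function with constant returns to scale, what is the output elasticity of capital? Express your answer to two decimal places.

0.47

gY = gA + α·gK + (1−α)·gL, so gY − gA − gL = α(gK − gL).
8.19 − 1.14 − 1.77 = α × (13.01 − 1.77).
5.28 = 11.24 α, so α = 0.4698.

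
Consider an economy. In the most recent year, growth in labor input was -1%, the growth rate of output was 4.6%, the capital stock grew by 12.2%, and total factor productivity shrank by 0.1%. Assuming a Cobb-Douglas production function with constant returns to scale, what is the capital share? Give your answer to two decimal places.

The capital share is 0.43.

gY = gA + α·gK + (1−α)·gL, so gY − gA − gL = α(gK − gL).
4.6 + 0.1 + 1 = α × (12.2 − (-1)).
5.7 = 13.2 α, so α = 0.4318.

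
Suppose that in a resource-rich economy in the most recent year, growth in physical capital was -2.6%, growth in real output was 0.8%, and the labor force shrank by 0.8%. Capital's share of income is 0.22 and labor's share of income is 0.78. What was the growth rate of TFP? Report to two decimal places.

Labor's share = 1 − 0.22 = 0.78.
Physical capital: 0.22 × (-2.6) = -0.572 pp.
The labor force: 0.78 × (-0.8) = -0.624 pp.
TFP growth = 0.8 + 1.196 = 1.996%.

2.00%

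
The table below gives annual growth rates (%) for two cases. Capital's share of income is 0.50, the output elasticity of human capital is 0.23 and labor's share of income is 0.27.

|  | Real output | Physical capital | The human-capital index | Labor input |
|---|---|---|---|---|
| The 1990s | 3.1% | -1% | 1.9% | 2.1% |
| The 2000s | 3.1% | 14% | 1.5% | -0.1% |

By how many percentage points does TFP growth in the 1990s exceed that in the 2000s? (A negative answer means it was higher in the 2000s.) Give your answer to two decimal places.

Labor's share = 1 − 0.5 − 0.23 = 0.27.
The 1990s: TFP = 3.1 + 0.5 − 0.437 − 0.567 = 2.596%.
The 2000s: TFP = 3.1 − 7 − 0.345 + 0.027 = -4.218%.
Difference = 2.596 − (-4.218) = 6.814 pp.

6.81 percentage points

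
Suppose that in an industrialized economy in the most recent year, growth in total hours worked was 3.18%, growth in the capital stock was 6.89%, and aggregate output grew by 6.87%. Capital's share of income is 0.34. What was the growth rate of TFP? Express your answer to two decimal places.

TFP grew 2.43%.

Labor's share = 1 − 0.34 = 0.66.
The capital stock: 0.34 × 6.89 = 2.3426 pp.
Total hours worked: 0.66 × 3.18 = 2.0988 pp.
TFP growth = 6.87 − 4.4414 = 2.4286%.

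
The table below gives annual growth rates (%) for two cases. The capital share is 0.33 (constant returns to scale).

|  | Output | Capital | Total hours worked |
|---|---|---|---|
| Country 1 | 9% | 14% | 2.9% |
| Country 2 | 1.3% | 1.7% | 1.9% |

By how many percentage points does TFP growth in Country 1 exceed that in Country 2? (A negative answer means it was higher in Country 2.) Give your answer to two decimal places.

2.97 percentage points

Labor's share = 1 − 0.33 = 0.67.
Country 1: TFP = 9 − 4.62 − 1.943 = 2.437%.
Country 2: TFP = 1.3 − 0.561 − 1.273 = -0.534%.
Difference = 2.437 − (-0.534) = 2.971 pp.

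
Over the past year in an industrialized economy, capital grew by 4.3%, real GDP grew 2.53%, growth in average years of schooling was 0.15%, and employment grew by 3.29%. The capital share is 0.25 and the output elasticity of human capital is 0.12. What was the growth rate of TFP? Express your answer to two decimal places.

-0.64%

Labor's share = 1 − 0.25 − 0.12 = 0.63.
Capital: 0.25 × 4.3 = 1.075 pp.
Average years of schooling: 0.12 × 0.15 = 0.018 pp.
Employment: 0.63 × 3.29 = 2.0727 pp.
TFP growth = 2.53 − 3.1657 = -0.6357%.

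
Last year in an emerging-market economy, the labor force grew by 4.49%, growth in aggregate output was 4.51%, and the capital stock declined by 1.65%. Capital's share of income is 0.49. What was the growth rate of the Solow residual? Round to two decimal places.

3.03%

Labor's share = 1 − 0.49 = 0.51.
The capital stock: 0.49 × (-1.65) = -0.8085 pp.
The labor force: 0.51 × 4.49 = 2.2899 pp.
TFP growth = 4.51 − 1.4814 = 3.0286%.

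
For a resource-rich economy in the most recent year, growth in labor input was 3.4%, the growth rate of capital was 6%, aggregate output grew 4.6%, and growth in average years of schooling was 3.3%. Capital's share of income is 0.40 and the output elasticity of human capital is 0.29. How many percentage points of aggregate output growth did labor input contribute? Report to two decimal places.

Labor's share = 1 − 0.4 − 0.29 = 0.31.
Contribution = share × growth = 0.31 × 3.4 = 1.054 pp.

1.05 percentage points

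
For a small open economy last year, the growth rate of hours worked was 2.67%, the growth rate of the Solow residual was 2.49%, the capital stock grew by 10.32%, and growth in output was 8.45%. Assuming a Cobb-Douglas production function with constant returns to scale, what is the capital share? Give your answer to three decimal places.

gY = gA + α·gK + (1−α)·gL, so gY − gA − gL = α(gK − gL).
8.45 − 2.49 − 2.67 = α × (10.32 − 2.67).
3.29 = 7.65 α, so α = 0.43007.

0.430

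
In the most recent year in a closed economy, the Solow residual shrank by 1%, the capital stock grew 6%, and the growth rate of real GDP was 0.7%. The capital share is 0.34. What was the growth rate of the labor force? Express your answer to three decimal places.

Labor's share = 1 − 0.34 = 0.66.
gY = gA + 0.34×6 + 0.66×g.
0.66×g = 0.7 + 1 − 2.04 = -0.34.
g = -0.34 / 0.66 = -0.51515%.

-0.515%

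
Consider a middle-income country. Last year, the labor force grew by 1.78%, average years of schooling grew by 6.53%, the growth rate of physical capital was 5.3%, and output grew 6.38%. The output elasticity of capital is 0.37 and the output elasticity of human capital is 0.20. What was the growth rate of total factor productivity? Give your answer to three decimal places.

Labor's share = 1 − 0.37 − 0.2 = 0.43.
Physical capital: 0.37 × 5.3 = 1.961 pp.
Average years of schooling: 0.2 × 6.53 = 1.306 pp.
The labor force: 0.43 × 1.78 = 0.7654 pp.
TFP growth = 6.38 − 4.0324 = 2.3476%.

2.348%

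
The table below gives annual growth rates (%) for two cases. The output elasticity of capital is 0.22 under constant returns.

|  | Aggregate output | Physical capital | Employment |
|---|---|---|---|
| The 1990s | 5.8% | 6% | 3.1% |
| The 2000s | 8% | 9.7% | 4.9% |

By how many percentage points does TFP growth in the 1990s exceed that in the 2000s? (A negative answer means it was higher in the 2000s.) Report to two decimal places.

Labor's share = 1 − 0.22 = 0.78.
The 1990s: TFP = 5.8 − 1.32 − 2.418 = 2.062%.
The 2000s: TFP = 8 − 2.134 − 3.822 = 2.044%.
Difference = 2.062 − (2.044) = 0.018 pp.

0.02 percentage points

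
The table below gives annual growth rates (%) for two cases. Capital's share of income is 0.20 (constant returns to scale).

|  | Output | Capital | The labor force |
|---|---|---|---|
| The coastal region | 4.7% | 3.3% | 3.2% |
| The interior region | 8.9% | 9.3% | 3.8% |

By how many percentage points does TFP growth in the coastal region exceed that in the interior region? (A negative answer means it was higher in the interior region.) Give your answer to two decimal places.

Labor's share = 1 − 0.2 = 0.8.
The coastal region: TFP = 4.7 − 0.66 − 2.56 = 1.48%.
The interior region: TFP = 8.9 − 1.86 − 3.04 = 4%.
Difference = 1.48 − (4) = -2.52 pp.

-2.52 percentage points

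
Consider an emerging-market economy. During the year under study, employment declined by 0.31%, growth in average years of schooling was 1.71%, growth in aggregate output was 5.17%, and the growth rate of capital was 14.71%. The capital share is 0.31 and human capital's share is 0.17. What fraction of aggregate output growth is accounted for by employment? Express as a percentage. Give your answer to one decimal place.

Labor's share = 1 − 0.31 − 0.17 = 0.52.
Employment contributed 0.52 × (-0.31) = -0.1612 pp.
Share of growth = -0.1612 / 5.17 × 100 = -3.118%.

-3.1%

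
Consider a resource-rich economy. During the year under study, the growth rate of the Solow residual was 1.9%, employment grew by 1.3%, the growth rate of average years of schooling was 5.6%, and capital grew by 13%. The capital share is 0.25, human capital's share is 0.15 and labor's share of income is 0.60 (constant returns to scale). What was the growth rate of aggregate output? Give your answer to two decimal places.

6.77%

Labor's share = 1 − 0.25 − 0.15 = 0.6.
Capital: 0.25 × 13 = 3.25 pp.
Average years of schooling: 0.15 × 5.6 = 0.84 pp.
Employment: 0.6 × 1.3 = 0.78 pp.
Output growth = 1.9 + 4.87 = 6.77%.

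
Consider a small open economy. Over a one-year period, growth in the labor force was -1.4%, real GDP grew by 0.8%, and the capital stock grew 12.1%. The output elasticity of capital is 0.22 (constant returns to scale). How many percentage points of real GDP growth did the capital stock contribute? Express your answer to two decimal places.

2.66

Contribution = share × growth = 0.22 × 12.1 = 2.662 pp.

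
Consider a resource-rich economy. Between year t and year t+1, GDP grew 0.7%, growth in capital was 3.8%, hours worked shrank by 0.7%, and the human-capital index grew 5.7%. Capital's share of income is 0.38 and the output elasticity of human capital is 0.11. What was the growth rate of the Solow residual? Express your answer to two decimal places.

Labor's share = 1 − 0.38 − 0.11 = 0.51.
Capital: 0.38 × 3.8 = 1.444 pp.
The human-capital index: 0.11 × 5.7 = 0.627 pp.
Hours worked: 0.51 × (-0.7) = -0.357 pp.
TFP growth = 0.7 − 1.714 = -1.014%.

-1.01%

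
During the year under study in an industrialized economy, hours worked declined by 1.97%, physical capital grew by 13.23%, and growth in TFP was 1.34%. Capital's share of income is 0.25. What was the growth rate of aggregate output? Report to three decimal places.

3.170%

Labor's share = 1 − 0.25 = 0.75.
Physical capital: 0.25 × 13.23 = 3.3075 pp.
Hours worked: 0.75 × (-1.97) = -1.4775 pp.
Output growth = 1.34 + 1.83 = 3.17%.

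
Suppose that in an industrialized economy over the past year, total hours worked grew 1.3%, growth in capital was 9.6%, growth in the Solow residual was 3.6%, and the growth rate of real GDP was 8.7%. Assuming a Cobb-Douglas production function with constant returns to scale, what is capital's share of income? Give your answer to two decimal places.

gY = gA + α·gK + (1−α)·gL, so gY − gA − gL = α(gK − gL).
8.7 − 3.6 − 1.3 = α × (9.6 − 1.3).
3.8 = 8.3 α, so α = 0.4578.

α = 0.46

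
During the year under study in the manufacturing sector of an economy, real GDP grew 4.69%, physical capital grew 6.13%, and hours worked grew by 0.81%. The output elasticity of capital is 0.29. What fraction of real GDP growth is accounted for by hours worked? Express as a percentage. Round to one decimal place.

Labor's share = 1 − 0.29 = 0.71.
Hours worked contributed 0.71 × 0.81 = 0.5751 pp.
Share of growth = 0.5751 / 4.69 × 100 = 12.262%.

12.3%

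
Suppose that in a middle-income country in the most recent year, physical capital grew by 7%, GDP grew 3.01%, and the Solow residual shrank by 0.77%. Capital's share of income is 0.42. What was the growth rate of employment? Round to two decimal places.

1.45%

Labor's share = 1 − 0.42 = 0.58.
gY = gA + 0.42×7 + 0.58×g.
0.58×g = 3.01 + 0.77 − 2.94 = 0.84.
g = 0.84 / 0.58 = 1.4483%.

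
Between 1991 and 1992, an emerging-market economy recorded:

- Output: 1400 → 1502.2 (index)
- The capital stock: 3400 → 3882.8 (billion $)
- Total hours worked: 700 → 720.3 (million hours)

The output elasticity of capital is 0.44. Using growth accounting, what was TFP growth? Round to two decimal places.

-0.57%

Output growth = (1502.2 − 1400) / 1400 = 7.3%.
The capital stock growth = (3882.8 − 3400) / 3400 = 14.2%.
Total hours worked growth = (720.3 − 700) / 700 = 2.9%.
Labor's share = 1 − 0.44 = 0.56.
The capital stock: 0.44 × 14.2 = 6.248 pp.
Total hours worked: 0.56 × 2.9 = 1.624 pp.
TFP growth = 7.3 − 7.872 = -0.572%.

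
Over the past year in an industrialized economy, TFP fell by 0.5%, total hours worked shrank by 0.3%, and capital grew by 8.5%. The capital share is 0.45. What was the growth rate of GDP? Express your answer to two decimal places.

Labor's share = 1 − 0.45 = 0.55.
Capital: 0.45 × 8.5 = 3.825 pp.
Total hours worked: 0.55 × (-0.3) = -0.165 pp.
Output growth = -0.5 + 3.66 = 3.16%.

GDP grew 3.16%.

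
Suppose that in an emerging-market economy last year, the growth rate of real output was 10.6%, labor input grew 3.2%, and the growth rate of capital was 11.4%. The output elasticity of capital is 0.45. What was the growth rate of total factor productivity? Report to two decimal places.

3.71%

Labor's share = 1 − 0.45 = 0.55.
Capital: 0.45 × 11.4 = 5.13 pp.
Labor input: 0.55 × 3.2 = 1.76 pp.
TFP growth = 10.6 − 6.89 = 3.71%.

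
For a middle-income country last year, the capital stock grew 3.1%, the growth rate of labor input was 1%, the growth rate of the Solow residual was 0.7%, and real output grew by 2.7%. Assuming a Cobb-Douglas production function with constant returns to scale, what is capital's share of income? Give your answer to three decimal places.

gY = gA + α·gK + (1−α)·gL, so gY − gA − gL = α(gK − gL).
2.7 − 0.7 − 1 = α × (3.1 − 1).
1 = 2.1 α, so α = 0.47619.

Capital's share of income is 0.476.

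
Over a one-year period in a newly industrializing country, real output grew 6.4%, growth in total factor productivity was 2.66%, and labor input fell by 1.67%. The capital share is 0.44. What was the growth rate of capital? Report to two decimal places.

10.63%

Labor's share = 1 − 0.44 = 0.56.
gY = gA + 0.56×(-1.67) + 0.44×g.
0.44×g = 6.4 − 2.66 + 0.9352 = 4.6752.
g = 4.6752 / 0.44 = 10.6255%.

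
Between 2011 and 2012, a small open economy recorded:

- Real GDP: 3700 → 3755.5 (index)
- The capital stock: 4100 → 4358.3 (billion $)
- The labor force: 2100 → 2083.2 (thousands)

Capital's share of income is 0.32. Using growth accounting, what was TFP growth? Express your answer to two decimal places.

Real GDP growth = (3755.5 − 3700) / 3700 = 1.5%.
The capital stock growth = (4358.3 − 4100) / 4100 = 6.3%.
The labor force growth = (2083.2 − 2100) / 2100 = -0.8%.
Labor's share = 1 − 0.32 = 0.68.
The capital stock: 0.32 × 6.3 = 2.016 pp.
The labor force: 0.68 × (-0.8) = -0.544 pp.
TFP growth = 1.5 − 1.472 = 0.028%.

0.03%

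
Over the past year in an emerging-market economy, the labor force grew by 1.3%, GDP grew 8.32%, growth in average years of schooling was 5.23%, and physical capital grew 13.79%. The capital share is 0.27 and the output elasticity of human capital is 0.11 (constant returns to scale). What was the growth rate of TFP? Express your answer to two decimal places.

Labor's share = 1 − 0.27 − 0.11 = 0.62.
Physical capital: 0.27 × 13.79 = 3.7233 pp.
Average years of schooling: 0.11 × 5.23 = 0.5753 pp.
The labor force: 0.62 × 1.3 = 0.806 pp.
TFP growth = 8.32 − 5.1046 = 3.2154%.

TFP grew 3.22%.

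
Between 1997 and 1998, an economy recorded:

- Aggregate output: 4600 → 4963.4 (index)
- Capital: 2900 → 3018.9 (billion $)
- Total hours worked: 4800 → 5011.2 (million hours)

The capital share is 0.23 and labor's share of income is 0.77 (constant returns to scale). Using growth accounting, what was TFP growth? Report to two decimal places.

Aggregate output growth = (4963.4 − 4600) / 4600 = 7.9%.
Capital growth = (3018.9 − 2900) / 2900 = 4.1%.
Total hours worked growth = (5011.2 − 4800) / 4800 = 4.4%.
Labor's share = 1 − 0.23 = 0.77.
Capital: 0.23 × 4.1 = 0.943 pp.
Total hours worked: 0.77 × 4.4 = 3.388 pp.
TFP growth = 7.9 − 4.331 = 3.569%.

3.57%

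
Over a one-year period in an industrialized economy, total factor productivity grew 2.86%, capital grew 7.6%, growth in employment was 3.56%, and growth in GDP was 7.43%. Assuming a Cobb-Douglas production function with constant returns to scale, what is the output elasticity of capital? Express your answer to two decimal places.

gY = gA + α·gK + (1−α)·gL, so gY − gA − gL = α(gK − gL).
7.43 − 2.86 − 3.56 = α × (7.6 − 3.56).
1.01 = 4.04 α, so α = 0.25.

α = 0.25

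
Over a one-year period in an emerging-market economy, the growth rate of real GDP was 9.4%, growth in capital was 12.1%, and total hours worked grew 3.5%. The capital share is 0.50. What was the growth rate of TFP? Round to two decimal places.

Labor's share = 1 − 0.5 = 0.5.
Capital: 0.5 × 12.1 = 6.05 pp.
Total hours worked: 0.5 × 3.5 = 1.75 pp.
TFP growth = 9.4 − 7.8 = 1.6%.

TFP growth was 1.60%.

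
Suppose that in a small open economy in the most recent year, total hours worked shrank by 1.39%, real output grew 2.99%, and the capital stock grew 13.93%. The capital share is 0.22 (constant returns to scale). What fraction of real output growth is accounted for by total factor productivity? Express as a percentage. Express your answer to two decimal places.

33.77%

Labor's share = 1 − 0.22 = 0.78.
The capital stock: 0.22 × 13.93 = 3.0646 pp.
Total hours worked: 0.78 × (-1.39) = -1.0842 pp.
TFP growth = 2.99 − 1.9804 = 1.0096%.
TFP share of growth = 1.0096 / 2.99 × 100 = 33.7659%.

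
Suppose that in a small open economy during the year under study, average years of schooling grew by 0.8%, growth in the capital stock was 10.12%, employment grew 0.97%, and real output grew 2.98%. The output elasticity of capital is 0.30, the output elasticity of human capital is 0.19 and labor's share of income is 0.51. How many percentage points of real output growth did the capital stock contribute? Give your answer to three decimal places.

3.036

Contribution = share × growth = 0.3 × 10.12 = 3.036 pp.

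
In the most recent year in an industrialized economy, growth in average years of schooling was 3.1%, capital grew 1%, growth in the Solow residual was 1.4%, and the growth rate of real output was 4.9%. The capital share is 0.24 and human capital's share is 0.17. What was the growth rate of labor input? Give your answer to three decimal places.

Labor's share = 1 − 0.24 − 0.17 = 0.59.
gY = gA + 0.24×1 + 0.17×3.1 + 0.59×g.
0.59×g = 4.9 − 1.4 − 0.767 = 2.733.
g = 2.733 / 0.59 = 4.6322%.

4.632%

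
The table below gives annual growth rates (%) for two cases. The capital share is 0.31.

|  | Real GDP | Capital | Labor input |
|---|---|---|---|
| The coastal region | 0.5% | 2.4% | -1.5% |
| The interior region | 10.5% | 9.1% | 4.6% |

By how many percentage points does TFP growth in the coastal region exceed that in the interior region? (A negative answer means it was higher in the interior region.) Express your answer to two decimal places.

Labor's share = 1 − 0.31 = 0.69.
The coastal region: TFP = 0.5 − 0.744 + 1.035 = 0.791%.
The interior region: TFP = 10.5 − 2.821 − 3.174 = 4.505%.
Difference = 0.791 − (4.505) = -3.714 pp.

-3.71 percentage points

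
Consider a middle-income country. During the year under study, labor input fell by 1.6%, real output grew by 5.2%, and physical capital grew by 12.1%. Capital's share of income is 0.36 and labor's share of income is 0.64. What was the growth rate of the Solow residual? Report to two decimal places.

Labor's share = 1 − 0.36 = 0.64.
Physical capital: 0.36 × 12.1 = 4.356 pp.
Labor input: 0.64 × (-1.6) = -1.024 pp.
TFP growth = 5.2 − 3.332 = 1.868%.

The Solow residual grew 1.87%.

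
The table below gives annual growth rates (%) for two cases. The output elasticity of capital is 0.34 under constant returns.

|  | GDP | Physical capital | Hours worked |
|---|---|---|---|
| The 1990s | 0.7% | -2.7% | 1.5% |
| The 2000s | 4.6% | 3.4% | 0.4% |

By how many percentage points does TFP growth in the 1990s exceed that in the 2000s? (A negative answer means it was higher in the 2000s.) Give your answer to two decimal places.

-2.55 percentage points

Labor's share = 1 − 0.34 = 0.66.
The 1990s: TFP = 0.7 + 0.918 − 0.99 = 0.628%.
The 2000s: TFP = 4.6 − 1.156 − 0.264 = 3.18%.
Difference = 0.628 − (3.18) = -2.552 pp.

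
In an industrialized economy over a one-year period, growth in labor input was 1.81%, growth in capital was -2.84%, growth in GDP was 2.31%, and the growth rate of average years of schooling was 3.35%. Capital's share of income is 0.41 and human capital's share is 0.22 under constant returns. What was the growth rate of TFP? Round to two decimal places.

TFP growth was 2.07%.

Labor's share = 1 − 0.41 − 0.22 = 0.37.
Capital: 0.41 × (-2.84) = -1.1644 pp.
Average years of schooling: 0.22 × 3.35 = 0.737 pp.
Labor input: 0.37 × 1.81 = 0.6697 pp.
TFP growth = 2.31 − 0.2423 = 2.0677%.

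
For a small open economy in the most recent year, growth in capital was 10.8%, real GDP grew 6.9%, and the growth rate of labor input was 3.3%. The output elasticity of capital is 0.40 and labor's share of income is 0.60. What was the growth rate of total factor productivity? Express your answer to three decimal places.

Total factor productivity grew 0.600%.

Labor's share = 1 − 0.4 = 0.6.
Capital: 0.4 × 10.8 = 4.32 pp.
Labor input: 0.6 × 3.3 = 1.98 pp.
TFP growth = 6.9 − 6.3 = 0.6%.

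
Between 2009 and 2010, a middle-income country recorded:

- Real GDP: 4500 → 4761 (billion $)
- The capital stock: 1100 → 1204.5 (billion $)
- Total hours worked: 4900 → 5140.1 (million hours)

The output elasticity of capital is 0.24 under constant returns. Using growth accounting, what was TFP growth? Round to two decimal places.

-0.20%

Real GDP growth = (4761 − 4500) / 4500 = 5.8%.
The capital stock growth = (1204.5 − 1100) / 1100 = 9.5%.
Total hours worked growth = (5140.1 − 4900) / 4900 = 4.9%.
Labor's share = 1 − 0.24 = 0.76.
The capital stock: 0.24 × 9.5 = 2.28 pp.
Total hours worked: 0.76 × 4.9 = 3.724 pp.
TFP growth = 5.8 − 6.004 = -0.204%.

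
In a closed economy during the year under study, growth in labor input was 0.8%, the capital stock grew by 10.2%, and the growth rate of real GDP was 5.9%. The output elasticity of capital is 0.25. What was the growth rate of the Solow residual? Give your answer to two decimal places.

The Solow residual growth was 2.75%.

Labor's share = 1 − 0.25 = 0.75.
The capital stock: 0.25 × 10.2 = 2.55 pp.
Labor input: 0.75 × 0.8 = 0.6 pp.
TFP growth = 5.9 − 3.15 = 2.75%.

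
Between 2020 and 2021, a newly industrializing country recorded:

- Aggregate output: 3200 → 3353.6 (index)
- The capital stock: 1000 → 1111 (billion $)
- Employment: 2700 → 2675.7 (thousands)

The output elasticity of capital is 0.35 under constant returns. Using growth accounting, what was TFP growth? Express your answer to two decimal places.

TFP growth was 1.50%.

Aggregate output growth = (3353.6 − 3200) / 3200 = 4.8%.
The capital stock growth = (1111 − 1000) / 1000 = 11.1%.
Employment growth = (2675.7 − 2700) / 2700 = -0.9%.
Labor's share = 1 − 0.35 = 0.65.
The capital stock: 0.35 × 11.1 = 3.885 pp.
Employment: 0.65 × (-0.9) = -0.585 pp.
TFP growth = 4.8 − 3.3 = 1.5%.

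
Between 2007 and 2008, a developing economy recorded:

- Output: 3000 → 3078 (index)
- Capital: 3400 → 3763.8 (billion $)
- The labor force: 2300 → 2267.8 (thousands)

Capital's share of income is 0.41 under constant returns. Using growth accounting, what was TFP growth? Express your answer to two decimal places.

Output growth = (3078 − 3000) / 3000 = 2.6%.
Capital growth = (3763.8 − 3400) / 3400 = 10.7%.
The labor force growth = (2267.8 − 2300) / 2300 = -1.4%.
Labor's share = 1 − 0.41 = 0.59.
Capital: 0.41 × 10.7 = 4.387 pp.
The labor force: 0.59 × (-1.4) = -0.826 pp.
TFP growth = 2.6 − 3.561 = -0.961%.

-0.96%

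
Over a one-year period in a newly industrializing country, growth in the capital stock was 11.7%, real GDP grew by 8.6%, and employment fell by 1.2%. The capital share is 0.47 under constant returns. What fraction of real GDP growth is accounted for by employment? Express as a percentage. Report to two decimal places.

Labor's share = 1 − 0.47 = 0.53.
Employment contributed 0.53 × (-1.2) = -0.636 pp.
Share of growth = -0.636 / 8.6 × 100 = -7.3953%.

-7.40%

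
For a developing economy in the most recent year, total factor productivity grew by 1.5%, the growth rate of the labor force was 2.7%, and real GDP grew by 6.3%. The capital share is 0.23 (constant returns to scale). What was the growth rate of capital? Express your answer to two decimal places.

11.83%

Labor's share = 1 − 0.23 = 0.77.
gY = gA + 0.77×2.7 + 0.23×g.
0.23×g = 6.3 − 1.5 − 2.079 = 2.721.
g = 2.721 / 0.23 = 11.8304%.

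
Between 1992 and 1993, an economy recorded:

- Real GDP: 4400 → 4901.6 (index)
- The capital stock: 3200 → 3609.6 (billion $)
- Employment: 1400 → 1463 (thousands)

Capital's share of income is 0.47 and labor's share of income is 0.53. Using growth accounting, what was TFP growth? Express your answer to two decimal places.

3.00%

Real GDP growth = (4901.6 − 4400) / 4400 = 11.4%.
The capital stock growth = (3609.6 − 3200) / 3200 = 12.8%.
Employment growth = (1463 − 1400) / 1400 = 4.5%.
Labor's share = 1 − 0.47 = 0.53.
The capital stock: 0.47 × 12.8 = 6.016 pp.
Employment: 0.53 × 4.5 = 2.385 pp.
TFP growth = 11.4 − 8.401 = 2.999%.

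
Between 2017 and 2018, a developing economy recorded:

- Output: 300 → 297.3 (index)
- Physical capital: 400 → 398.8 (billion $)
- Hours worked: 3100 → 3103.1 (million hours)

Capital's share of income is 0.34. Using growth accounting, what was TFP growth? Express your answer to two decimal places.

Output growth = (297.3 − 300) / 300 = -0.9%.
Physical capital growth = (398.8 − 400) / 400 = -0.3%.
Hours worked growth = (3103.1 − 3100) / 3100 = 0.1%.
Labor's share = 1 − 0.34 = 0.66.
Physical capital: 0.34 × (-0.3) = -0.102 pp.
Hours worked: 0.66 × 0.1 = 0.066 pp.
TFP growth = -0.9 + 0.036 = -0.864%.

-0.86%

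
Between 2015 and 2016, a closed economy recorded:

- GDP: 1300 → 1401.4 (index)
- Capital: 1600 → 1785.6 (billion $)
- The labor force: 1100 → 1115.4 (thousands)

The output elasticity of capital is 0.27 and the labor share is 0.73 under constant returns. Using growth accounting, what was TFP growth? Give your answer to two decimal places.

3.65%

GDP growth = (1401.4 − 1300) / 1300 = 7.8%.
Capital growth = (1785.6 − 1600) / 1600 = 11.6%.
The labor force growth = (1115.4 − 1100) / 1100 = 1.4%.
Labor's share = 1 − 0.27 = 0.73.
Capital: 0.27 × 11.6 = 3.132 pp.
The labor force: 0.73 × 1.4 = 1.022 pp.
TFP growth = 7.8 − 4.154 = 3.646%.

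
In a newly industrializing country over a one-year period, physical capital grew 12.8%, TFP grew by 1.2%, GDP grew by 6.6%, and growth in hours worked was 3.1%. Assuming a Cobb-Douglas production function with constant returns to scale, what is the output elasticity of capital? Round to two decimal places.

0.24

gY = gA + α·gK + (1−α)·gL, so gY − gA − gL = α(gK − gL).
6.6 − 1.2 − 3.1 = α × (12.8 − 3.1).
2.3 = 9.7 α, so α = 0.2371.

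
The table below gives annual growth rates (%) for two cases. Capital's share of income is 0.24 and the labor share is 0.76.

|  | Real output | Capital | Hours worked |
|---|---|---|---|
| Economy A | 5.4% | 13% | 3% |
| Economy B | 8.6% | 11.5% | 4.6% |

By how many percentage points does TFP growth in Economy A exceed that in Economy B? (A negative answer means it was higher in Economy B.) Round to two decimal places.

Labor's share = 1 − 0.24 = 0.76.
Economy A: TFP = 5.4 − 3.12 − 2.28 = 0%.
Economy B: TFP = 8.6 − 2.76 − 3.496 = 2.344%.
Difference = 0 − (2.344) = -2.344 pp.

-2.34 percentage points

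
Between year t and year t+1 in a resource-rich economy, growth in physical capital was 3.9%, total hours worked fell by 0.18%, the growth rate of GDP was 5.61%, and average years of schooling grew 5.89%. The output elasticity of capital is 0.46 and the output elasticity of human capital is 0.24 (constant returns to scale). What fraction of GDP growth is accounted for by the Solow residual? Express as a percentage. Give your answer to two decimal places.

The Solow residual accounted for 43.79% of growth.

Labor's share = 1 − 0.46 − 0.24 = 0.3.
Physical capital: 0.46 × 3.9 = 1.794 pp.
Average years of schooling: 0.24 × 5.89 = 1.4136 pp.
Total hours worked: 0.3 × (-0.18) = -0.054 pp.
TFP growth = 5.61 − 3.1536 = 2.4564%.
TFP share of growth = 2.4564 / 5.61 × 100 = 43.7861%.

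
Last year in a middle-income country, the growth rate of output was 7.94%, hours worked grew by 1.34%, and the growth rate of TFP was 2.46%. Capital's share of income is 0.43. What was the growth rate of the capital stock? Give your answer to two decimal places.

10.97%

Labor's share = 1 − 0.43 = 0.57.
gY = gA + 0.57×1.34 + 0.43×g.
0.43×g = 7.94 − 2.46 − 0.7638 = 4.7162.
g = 4.7162 / 0.43 = 10.9679%.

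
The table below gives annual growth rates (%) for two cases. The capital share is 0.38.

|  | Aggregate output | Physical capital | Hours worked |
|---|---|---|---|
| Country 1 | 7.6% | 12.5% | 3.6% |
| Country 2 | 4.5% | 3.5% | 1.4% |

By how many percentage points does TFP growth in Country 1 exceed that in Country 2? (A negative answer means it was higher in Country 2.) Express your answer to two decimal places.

Labor's share = 1 − 0.38 = 0.62.
Country 1: TFP = 7.6 − 4.75 − 2.232 = 0.618%.
Country 2: TFP = 4.5 − 1.33 − 0.868 = 2.302%.
Difference = 0.618 − (2.302) = -1.684 pp.

-1.68 percentage points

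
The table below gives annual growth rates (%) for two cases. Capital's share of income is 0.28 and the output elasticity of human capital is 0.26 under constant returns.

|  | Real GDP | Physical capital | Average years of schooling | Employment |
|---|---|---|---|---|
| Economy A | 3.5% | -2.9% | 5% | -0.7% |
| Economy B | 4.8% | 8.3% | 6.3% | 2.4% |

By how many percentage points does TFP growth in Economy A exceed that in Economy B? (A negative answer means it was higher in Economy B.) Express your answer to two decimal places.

3.60 percentage points

Labor's share = 1 − 0.28 − 0.26 = 0.46.
Economy A: TFP = 3.5 + 0.812 − 1.3 + 0.322 = 3.334%.
Economy B: TFP = 4.8 − 2.324 − 1.638 − 1.104 = -0.266%.
Difference = 3.334 − (-0.266) = 3.6 pp.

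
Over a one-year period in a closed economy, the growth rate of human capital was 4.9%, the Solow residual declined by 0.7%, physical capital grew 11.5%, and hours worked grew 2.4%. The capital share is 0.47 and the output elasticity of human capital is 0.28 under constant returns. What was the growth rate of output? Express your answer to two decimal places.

Labor's share = 1 − 0.47 − 0.28 = 0.25.
Physical capital: 0.47 × 11.5 = 5.405 pp.
Human capital: 0.28 × 4.9 = 1.372 pp.
Hours worked: 0.25 × 2.4 = 0.6 pp.
Output growth = -0.7 + 7.377 = 6.677%.

Output grew 6.68%.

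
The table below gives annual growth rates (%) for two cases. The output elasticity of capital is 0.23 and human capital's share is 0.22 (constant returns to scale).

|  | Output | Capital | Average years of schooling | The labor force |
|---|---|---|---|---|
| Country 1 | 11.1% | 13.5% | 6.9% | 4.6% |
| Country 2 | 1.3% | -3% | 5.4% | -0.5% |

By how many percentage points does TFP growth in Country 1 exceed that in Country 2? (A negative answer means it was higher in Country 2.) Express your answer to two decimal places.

Labor's share = 1 − 0.23 − 0.22 = 0.55.
Country 1: TFP = 11.1 − 3.105 − 1.518 − 2.53 = 3.947%.
Country 2: TFP = 1.3 + 0.69 − 1.188 + 0.275 = 1.077%.
Difference = 3.947 − (1.077) = 2.87 pp.

2.87 percentage points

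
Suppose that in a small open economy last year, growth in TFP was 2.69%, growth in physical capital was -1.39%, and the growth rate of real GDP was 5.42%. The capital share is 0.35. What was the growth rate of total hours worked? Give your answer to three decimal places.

4.948%

Labor's share = 1 − 0.35 = 0.65.
gY = gA + 0.35×(-1.39) + 0.65×g.
0.65×g = 5.42 − 2.69 + 0.4865 = 3.2165.
g = 3.2165 / 0.65 = 4.94846%.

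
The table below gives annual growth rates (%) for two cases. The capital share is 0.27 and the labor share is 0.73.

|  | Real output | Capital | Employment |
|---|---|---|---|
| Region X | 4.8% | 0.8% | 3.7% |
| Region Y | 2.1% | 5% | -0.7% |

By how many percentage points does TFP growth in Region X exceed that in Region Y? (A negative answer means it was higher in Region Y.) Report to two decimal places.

Labor's share = 1 − 0.27 = 0.73.
Region X: TFP = 4.8 − 0.216 − 2.701 = 1.883%.
Region Y: TFP = 2.1 − 1.35 + 0.511 = 1.261%.
Difference = 1.883 − (1.261) = 0.622 pp.

0.62 percentage points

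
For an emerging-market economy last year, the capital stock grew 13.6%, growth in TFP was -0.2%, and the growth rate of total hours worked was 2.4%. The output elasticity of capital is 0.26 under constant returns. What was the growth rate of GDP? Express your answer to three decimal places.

Labor's share = 1 − 0.26 = 0.74.
The capital stock: 0.26 × 13.6 = 3.536 pp.
Total hours worked: 0.74 × 2.4 = 1.776 pp.
Output growth = -0.2 + 5.312 = 5.112%.

5.112%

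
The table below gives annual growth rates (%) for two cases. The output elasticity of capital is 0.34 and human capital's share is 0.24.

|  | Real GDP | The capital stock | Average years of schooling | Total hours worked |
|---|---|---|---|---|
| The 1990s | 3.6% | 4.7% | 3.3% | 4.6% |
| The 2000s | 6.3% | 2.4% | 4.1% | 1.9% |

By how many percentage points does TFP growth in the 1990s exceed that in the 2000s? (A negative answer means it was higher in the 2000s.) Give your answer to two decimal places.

Labor's share = 1 − 0.34 − 0.24 = 0.42.
The 1990s: TFP = 3.6 − 1.598 − 0.792 − 1.932 = -0.722%.
The 2000s: TFP = 6.3 − 0.816 − 0.984 − 0.798 = 3.702%.
Difference = -0.722 − (3.702) = -4.424 pp.

-4.42 percentage points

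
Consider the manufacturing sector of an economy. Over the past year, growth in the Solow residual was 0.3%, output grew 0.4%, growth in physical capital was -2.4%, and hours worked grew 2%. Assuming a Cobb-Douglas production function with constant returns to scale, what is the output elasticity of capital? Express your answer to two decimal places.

gY = gA + α·gK + (1−α)·gL, so gY − gA − gL = α(gK − gL).
0.4 − 0.3 − 2 = α × (-2.4 − 2).
-1.9 = -4.4 α, so α = 0.4318.

α = 0.43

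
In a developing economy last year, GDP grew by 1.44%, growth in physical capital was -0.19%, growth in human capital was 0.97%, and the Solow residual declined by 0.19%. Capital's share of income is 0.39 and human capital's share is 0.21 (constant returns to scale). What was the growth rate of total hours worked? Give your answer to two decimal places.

3.75%

Labor's share = 1 − 0.39 − 0.21 = 0.4.
gY = gA + 0.39×(-0.19) + 0.21×0.97 + 0.4×g.
0.4×g = 1.44 + 0.19 − 0.1296 = 1.5004.
g = 1.5004 / 0.4 = 3.751%.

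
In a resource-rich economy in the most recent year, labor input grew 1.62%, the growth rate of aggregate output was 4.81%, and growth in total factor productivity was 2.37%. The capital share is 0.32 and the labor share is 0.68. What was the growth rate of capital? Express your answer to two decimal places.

Labor's share = 1 − 0.32 = 0.68.
gY = gA + 0.68×1.62 + 0.32×g.
0.32×g = 4.81 − 2.37 − 1.1016 = 1.3384.
g = 1.3384 / 0.32 = 4.1825%.

Capital growth was 4.18%.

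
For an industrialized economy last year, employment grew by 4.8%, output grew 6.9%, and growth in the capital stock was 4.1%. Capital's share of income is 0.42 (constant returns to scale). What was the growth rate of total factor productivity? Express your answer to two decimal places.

Labor's share = 1 − 0.42 = 0.58.
The capital stock: 0.42 × 4.1 = 1.722 pp.
Employment: 0.58 × 4.8 = 2.784 pp.
TFP growth = 6.9 − 4.506 = 2.394%.

2.39%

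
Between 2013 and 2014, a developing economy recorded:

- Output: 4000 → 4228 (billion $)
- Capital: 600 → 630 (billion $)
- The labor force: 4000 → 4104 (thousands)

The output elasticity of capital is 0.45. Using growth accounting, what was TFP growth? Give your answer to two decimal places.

Output growth = (4228 − 4000) / 4000 = 5.7%.
Capital growth = (630 − 600) / 600 = 5%.
The labor force growth = (4104 − 4000) / 4000 = 2.6%.
Labor's share = 1 − 0.45 = 0.55.
Capital: 0.45 × 5 = 2.25 pp.
The labor force: 0.55 × 2.6 = 1.43 pp.
TFP growth = 5.7 − 3.68 = 2.02%.

2.02%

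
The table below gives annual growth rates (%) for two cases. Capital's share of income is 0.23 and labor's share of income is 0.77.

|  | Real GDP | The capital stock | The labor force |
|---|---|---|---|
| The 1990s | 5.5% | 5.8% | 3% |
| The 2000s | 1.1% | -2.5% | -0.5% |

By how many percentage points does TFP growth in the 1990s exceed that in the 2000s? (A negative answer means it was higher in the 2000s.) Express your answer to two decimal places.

-0.20 percentage points

Labor's share = 1 − 0.23 = 0.77.
The 1990s: TFP = 5.5 − 1.334 − 2.31 = 1.856%.
The 2000s: TFP = 1.1 + 0.575 + 0.385 = 2.06%.
Difference = 1.856 − (2.06) = -0.204 pp.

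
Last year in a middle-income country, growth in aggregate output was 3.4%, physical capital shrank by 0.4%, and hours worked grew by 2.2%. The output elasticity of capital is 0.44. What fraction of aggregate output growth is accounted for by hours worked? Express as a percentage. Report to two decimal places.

Hours worked accounted for 36.24% of growth.

Labor's share = 1 − 0.44 = 0.56.
Hours worked contributed 0.56 × 2.2 = 1.232 pp.
Share of growth = 1.232 / 3.4 × 100 = 36.2353%.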